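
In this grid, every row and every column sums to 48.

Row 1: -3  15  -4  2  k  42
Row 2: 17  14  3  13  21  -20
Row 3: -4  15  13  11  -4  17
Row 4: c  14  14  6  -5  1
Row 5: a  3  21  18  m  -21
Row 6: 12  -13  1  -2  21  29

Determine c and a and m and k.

Row 1 has -3 + 15 − 4 + 2 + 42 = 52; the blank must be 48 − 52 = -4.
Column 5 has -4 + 21 − 4 − 5 + 21 = 29; the blank must be 48 − 29 = 19.
Row 5 has 3 + 21 + 18 + 19 − 21 = 40; the blank must be 48 − 40 = 8.
Row 4 has 14 + 14 + 6 − 5 + 1 = 30; the blank must be 48 − 30 = 18.

c = 18, a = 8, m = 19, k = -4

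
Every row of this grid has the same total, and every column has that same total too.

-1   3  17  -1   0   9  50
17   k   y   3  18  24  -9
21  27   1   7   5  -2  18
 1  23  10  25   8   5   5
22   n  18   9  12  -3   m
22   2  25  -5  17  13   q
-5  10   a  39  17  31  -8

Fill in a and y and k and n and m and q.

a = -7, y = 13, k = 11, n = 1, m = 18, q = 3

Rows 1 and 3 both sum to 77, so that's the common total.
Row 7: -5 + 10 + 39 + 17 + 31 − 8 = 84, so its missing entry is 77 − 84 = -7.
Column 3: 17 + 1 + 10 + 18 + 25 − 7 = 64, so its missing entry is 77 − 64 = 13.
Row 2: 17 + 13 + 3 + 18 + 24 − 9 = 66, so its missing entry is 77 − 66 = 11.
Row 6: 22 + 2 + 25 − 5 + 17 + 13 = 74, so its missing entry is 77 − 74 = 3.
Column 7: 50 − 9 + 18 + 5 + 3 − 8 = 59, so its missing entry is 77 − 59 = 18.
Row 5: 22 + 18 + 9 + 12 − 3 + 18 = 76, so its missing entry is 77 − 76 = 1.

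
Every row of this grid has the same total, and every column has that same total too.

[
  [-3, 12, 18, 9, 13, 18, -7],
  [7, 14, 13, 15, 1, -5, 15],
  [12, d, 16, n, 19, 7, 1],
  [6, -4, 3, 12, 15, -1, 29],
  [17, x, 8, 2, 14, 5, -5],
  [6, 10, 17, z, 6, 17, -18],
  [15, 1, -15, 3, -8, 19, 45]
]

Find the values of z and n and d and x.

Rows 1 and 2 both sum to 60, so that's the common total.
Row 6: 6 + 10 + 17 + 6 + 17 − 18 = 38, so its missing entry is 60 − 38 = 22.
Column 4: 9 + 15 + 12 + 2 + 22 + 3 = 63, so its missing entry is 60 − 63 = -3.
Row 3: 12 + 16 − 3 + 19 + 7 + 1 = 52, so its missing entry is 60 − 52 = 8.
Row 5: 17 + 8 + 2 + 14 + 5 − 5 = 41, so its missing entry is 60 − 41 = 19.

z = 22, n = -3, d = 8, x = 19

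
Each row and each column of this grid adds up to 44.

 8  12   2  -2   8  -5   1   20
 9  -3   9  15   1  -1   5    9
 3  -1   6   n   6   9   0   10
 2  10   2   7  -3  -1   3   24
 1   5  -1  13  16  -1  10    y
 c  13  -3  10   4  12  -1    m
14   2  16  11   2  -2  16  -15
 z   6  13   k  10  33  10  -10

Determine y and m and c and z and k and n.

Row 3 has 3 − 1 + 6 + 6 + 9 + 0 + 10 = 33; the blank must be 44 − 33 = 11.
Column 4 has -2 + 15 + 11 + 7 + 13 + 10 + 11 = 65; the blank must be 44 − 65 = -21.
Row 8 has 6 + 13 − 21 + 10 + 33 + 10 − 10 = 41; the blank must be 44 − 41 = 3.
Column 1 has 8 + 9 + 3 + 2 + 1 + 14 + 3 = 40; the blank must be 44 − 40 = 4.
Row 6 has 4 + 13 − 3 + 10 + 4 + 12 − 1 = 39; the blank must be 44 − 39 = 5.
Row 5 has 1 + 5 − 1 + 13 + 16 − 1 + 10 = 43; the blank must be 44 − 43 = 1.

y = 1, m = 5, c = 4, z = 3, k = -21, n = 11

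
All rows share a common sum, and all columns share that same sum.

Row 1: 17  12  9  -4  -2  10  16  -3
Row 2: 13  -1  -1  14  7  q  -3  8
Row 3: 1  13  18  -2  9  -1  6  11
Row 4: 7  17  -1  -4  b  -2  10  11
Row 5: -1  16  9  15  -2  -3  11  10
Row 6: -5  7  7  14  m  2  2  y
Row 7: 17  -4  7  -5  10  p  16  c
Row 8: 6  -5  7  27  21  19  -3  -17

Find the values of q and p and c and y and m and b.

q = 18, p = 12, c = 2, y = 33, m = -5, b = 17

Rows 1 and 3 both sum to 55, so that's the common total.
Row 4 has 7 + 17 − 1 − 4 − 2 + 10 + 11 = 38; the blank must be 55 − 38 = 17.
Row 2 has 13 − 1 − 1 + 14 + 7 − 3 + 8 = 37; the blank must be 55 − 37 = 18.
Column 6 has 10 + 18 − 1 − 2 − 3 + 2 + 19 = 43; the blank must be 55 − 43 = 12.
Column 5 has -2 + 7 + 9 + 17 − 2 + 10 + 21 = 60; the blank must be 55 − 60 = -5.
Row 6 has -5 + 7 + 7 + 14 − 5 + 2 + 2 = 22; the blank must be 55 − 22 = 33.
Row 7 has 17 − 4 + 7 − 5 + 10 + 12 + 16 = 53; the blank must be 55 − 53 = 2.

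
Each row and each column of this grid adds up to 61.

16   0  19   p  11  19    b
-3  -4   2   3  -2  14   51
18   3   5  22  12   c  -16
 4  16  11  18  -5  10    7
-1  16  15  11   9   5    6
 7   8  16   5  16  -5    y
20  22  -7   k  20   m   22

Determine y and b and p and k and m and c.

The known cells in row 3 total 44, leaving 61 − 44 = 17 for the blank.
The known cells in column 6 total 60, leaving 61 − 60 = 1 for the blank.
The known cells in row 6 total 47, leaving 61 − 47 = 14 for the blank.
The known cells in column 7 total 84, leaving 61 − 84 = -23 for the blank.
The known cells in row 1 total 42, leaving 61 − 42 = 19 for the blank.
The known cells in row 7 total 78, leaving 61 − 78 = -17 for the blank.

y = 14, b = -23, p = 19, k = -17, m = 1, c = 17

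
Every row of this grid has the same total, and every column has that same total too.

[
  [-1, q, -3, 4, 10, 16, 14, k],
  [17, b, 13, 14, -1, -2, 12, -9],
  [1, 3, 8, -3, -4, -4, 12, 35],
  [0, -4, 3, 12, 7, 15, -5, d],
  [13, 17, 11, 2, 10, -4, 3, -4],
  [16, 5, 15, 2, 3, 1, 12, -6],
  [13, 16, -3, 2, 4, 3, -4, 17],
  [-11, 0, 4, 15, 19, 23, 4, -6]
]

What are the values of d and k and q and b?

Rows 3 and 5 both sum to 48, so that's the common total.
Row 4: 0 − 4 + 3 + 12 + 7 + 15 − 5 = 28, so its missing entry is 48 − 28 = 20.
Column 8: -9 + 35 + 20 − 4 − 6 + 17 − 6 = 47, so its missing entry is 48 − 47 = 1.
Row 2: 17 + 13 + 14 − 1 − 2 + 12 − 9 = 44, so its missing entry is 48 − 44 = 4.
Row 1: -1 − 3 + 4 + 10 + 16 + 14 + 1 = 41, so its missing entry is 48 − 41 = 7.

d = 20, k = 1, q = 7, b = 4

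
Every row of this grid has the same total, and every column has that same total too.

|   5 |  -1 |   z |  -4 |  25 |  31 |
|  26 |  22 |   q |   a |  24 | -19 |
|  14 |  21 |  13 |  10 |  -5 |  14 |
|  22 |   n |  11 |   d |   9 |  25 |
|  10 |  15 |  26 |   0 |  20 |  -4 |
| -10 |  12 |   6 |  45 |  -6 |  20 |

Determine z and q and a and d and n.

Rows 3 and 5 both sum to 67, so that's the common total.
The known cells in column 2 total 69, leaving 67 − 69 = -2 for the blank.
The known cells in row 1 total 56, leaving 67 − 56 = 11 for the blank.
The known cells in column 3 total 67, leaving 67 − 67 = 0 for the blank.
The known cells in row 4 total 65, leaving 67 − 65 = 2 for the blank.
The known cells in row 2 total 53, leaving 67 − 53 = 14 for the blank.

z = 11, q = 0, a = 14, d = 2, n = -2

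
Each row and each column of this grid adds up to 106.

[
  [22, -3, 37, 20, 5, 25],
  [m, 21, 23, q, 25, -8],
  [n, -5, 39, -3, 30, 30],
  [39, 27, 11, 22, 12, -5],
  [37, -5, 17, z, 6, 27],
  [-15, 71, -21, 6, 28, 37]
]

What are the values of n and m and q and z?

n = 15, m = 8, q = 37, z = 24

Row 3: -5 + 39 − 3 + 30 + 30 = 91, so its missing entry is 106 − 91 = 15.
Column 1: 22 + 15 + 39 + 37 − 15 = 98, so its missing entry is 106 − 98 = 8.
Row 2: 8 + 21 + 23 + 25 − 8 = 69, so its missing entry is 106 − 69 = 37.
Row 5: 37 − 5 + 17 + 6 + 27 = 82, so its missing entry is 106 − 82 = 24.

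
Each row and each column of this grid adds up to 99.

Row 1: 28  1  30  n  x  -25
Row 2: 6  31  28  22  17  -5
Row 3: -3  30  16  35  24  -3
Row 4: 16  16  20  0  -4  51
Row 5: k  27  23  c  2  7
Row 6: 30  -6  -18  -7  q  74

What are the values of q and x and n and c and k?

Column 1: 28 + 6 − 3 + 16 + 30 = 77, so its missing entry is 99 − 77 = 22.
Row 5: 22 + 27 + 23 + 2 + 7 = 81, so its missing entry is 99 − 81 = 18.
Row 6: 30 − 6 − 18 − 7 + 74 = 73, so its missing entry is 99 − 73 = 26.
Column 5: 17 + 24 − 4 + 2 + 26 = 65, so its missing entry is 99 − 65 = 34.
Row 1: 28 + 1 + 30 + 34 − 25 = 68, so its missing entry is 99 − 68 = 31.

q = 26, x = 34, n = 31, c = 18, k = 22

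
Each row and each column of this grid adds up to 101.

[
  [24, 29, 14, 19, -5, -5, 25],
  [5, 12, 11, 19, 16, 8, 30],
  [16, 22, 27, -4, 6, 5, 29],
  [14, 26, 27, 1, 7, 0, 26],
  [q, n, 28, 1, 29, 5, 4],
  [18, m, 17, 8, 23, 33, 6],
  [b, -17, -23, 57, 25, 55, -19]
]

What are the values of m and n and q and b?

m = -4, n = 33, q = 1, b = 23

Row 6 has 18 + 17 + 8 + 23 + 33 + 6 = 105; the blank must be 101 − 105 = -4.
Column 2 has 29 + 12 + 22 + 26 − 4 − 17 = 68; the blank must be 101 − 68 = 33.
Row 5 has 33 + 28 + 1 + 29 + 5 + 4 = 100; the blank must be 101 − 100 = 1.
Row 7 has -17 − 23 + 57 + 25 + 55 − 19 = 78; the blank must be 101 − 78 = 23.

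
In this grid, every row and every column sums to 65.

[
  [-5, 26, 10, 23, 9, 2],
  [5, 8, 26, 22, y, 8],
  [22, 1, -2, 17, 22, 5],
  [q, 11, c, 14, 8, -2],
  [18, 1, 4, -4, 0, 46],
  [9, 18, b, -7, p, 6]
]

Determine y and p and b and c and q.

y = -4, p = 30, b = 9, c = 18, q = 16

Row 2: 5 + 8 + 26 + 22 + 8 = 69, so its missing entry is 65 − 69 = -4.
Column 5: 9 − 4 + 22 + 8 + 0 = 35, so its missing entry is 65 − 35 = 30.
Column 1: -5 + 5 + 22 + 18 + 9 = 49, so its missing entry is 65 − 49 = 16.
Row 4: 16 + 11 + 14 + 8 − 2 = 47, so its missing entry is 65 − 47 = 18.
Row 6: 9 + 18 − 7 + 30 + 6 = 56, so its missing entry is 65 − 56 = 9.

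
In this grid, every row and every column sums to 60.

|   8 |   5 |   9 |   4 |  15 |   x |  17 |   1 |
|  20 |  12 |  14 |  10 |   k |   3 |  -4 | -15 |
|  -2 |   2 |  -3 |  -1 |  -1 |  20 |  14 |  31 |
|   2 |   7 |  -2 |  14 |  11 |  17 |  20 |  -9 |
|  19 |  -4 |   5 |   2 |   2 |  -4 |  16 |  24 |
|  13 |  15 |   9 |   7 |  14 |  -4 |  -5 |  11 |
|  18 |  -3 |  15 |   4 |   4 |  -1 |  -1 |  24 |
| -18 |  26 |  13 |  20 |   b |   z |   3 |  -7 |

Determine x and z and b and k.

Row 2: 20 + 12 + 14 + 10 + 3 − 4 − 15 = 40, so its missing entry is 60 − 40 = 20.
Column 5: 15 + 20 − 1 + 11 + 2 + 14 + 4 = 65, so its missing entry is 60 − 65 = -5.
Row 8: -18 + 26 + 13 + 20 − 5 + 3 − 7 = 32, so its missing entry is 60 − 32 = 28.
Row 1: 8 + 5 + 9 + 4 + 15 + 17 + 1 = 59, so its missing entry is 60 − 59 = 1.

x = 1, z = 28, b = -5, k = 20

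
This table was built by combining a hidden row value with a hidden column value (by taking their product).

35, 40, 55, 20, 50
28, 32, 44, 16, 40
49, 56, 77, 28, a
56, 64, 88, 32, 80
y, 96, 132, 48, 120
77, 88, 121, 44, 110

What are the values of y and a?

y = 84, a = 70

Each row is a constant multiple of every other row — this is a multiplication table with the headers hidden.
Row 5 is 96/40 = 12/5 times row 1, so its entry in column 1 is 35 × 12/5 = 84.
Row 3 is 56/40 = 7/5 times row 1, so its entry in column 5 is 50 × 7/5 = 70.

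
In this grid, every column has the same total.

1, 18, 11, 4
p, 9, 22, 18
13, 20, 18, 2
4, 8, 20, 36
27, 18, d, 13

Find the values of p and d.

p = 28, d = 2

Columns 2 and 4 both add up to 73, so every column sums to 73.
Column 1: 1 + 13 + 4 + 27 = 45, so the missing entry is 73 − 45 = 28.
Column 3: 11 + 22 + 18 + 20 = 71, so the missing entry is 73 − 71 = 2.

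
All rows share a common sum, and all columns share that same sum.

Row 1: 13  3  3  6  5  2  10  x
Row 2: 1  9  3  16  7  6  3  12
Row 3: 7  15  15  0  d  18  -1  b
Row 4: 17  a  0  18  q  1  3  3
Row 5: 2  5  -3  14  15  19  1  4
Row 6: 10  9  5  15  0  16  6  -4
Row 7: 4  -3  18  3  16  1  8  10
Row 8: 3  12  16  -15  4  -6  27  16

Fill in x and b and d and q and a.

x = 15, b = 1, d = 2, q = 8, a = 7

Rows 2 and 5 both sum to 57, so that's the common total.
Row 1 has 13 + 3 + 3 + 6 + 5 + 2 + 10 = 42; the blank must be 57 − 42 = 15.
Column 8 has 15 + 12 + 3 + 4 − 4 + 10 + 16 = 56; the blank must be 57 − 56 = 1.
Row 3 has 7 + 15 + 15 + 0 + 18 − 1 + 1 = 55; the blank must be 57 − 55 = 2.
Column 5 has 5 + 7 + 2 + 15 + 0 + 16 + 4 = 49; the blank must be 57 − 49 = 8.
Row 4 has 17 + 0 + 18 + 8 + 1 + 3 + 3 = 50; the blank must be 57 − 50 = 7.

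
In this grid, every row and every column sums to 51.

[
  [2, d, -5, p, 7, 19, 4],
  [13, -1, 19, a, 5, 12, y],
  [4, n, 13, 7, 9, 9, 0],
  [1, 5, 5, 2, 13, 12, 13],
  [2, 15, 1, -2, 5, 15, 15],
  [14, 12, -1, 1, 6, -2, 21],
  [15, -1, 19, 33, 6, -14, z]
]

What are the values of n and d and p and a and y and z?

Row 3: 4 + 13 + 7 + 9 + 9 + 0 = 42, so its missing entry is 51 − 42 = 9.
Column 2: -1 + 9 + 5 + 15 + 12 − 1 = 39, so its missing entry is 51 − 39 = 12.
Row 1: 2 + 12 − 5 + 7 + 19 + 4 = 39, so its missing entry is 51 − 39 = 12.
Row 7: 15 − 1 + 19 + 33 + 6 − 14 = 58, so its missing entry is 51 − 58 = -7.
Column 7: 4 + 0 + 13 + 15 + 21 − 7 = 46, so its missing entry is 51 − 46 = 5.
Row 2: 13 − 1 + 19 + 5 + 12 + 5 = 53, so its missing entry is 51 − 53 = -2.

n = 9, d = 12, p = 12, a = -2, y = 5, z = -7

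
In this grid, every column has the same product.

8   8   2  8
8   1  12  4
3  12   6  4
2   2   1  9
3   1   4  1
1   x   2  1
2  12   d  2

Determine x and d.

Columns 1 and 4 each multiply to 2304, so every column has product 2304.
Column 2: 8×1×12×2×1×12 = 2304, so the missing entry is 2304 ÷ 2304 = 1.
Column 3: 2×12×6×1×4×2 = 1152, so the missing entry is 2304 ÷ 1152 = 2.

x = 1, d = 2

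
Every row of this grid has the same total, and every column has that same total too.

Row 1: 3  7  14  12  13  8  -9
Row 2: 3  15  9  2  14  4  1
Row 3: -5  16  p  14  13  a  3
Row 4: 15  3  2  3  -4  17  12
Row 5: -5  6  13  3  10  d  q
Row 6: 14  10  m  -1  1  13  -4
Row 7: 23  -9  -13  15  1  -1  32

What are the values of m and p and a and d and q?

m = 15, p = 8, a = -1, d = 8, q = 13

Rows 1 and 2 both sum to 48, so that's the common total.
Column 7: -9 + 1 + 3 + 12 − 4 + 32 = 35, so its missing entry is 48 − 35 = 13.
Row 5: -5 + 6 + 13 + 3 + 10 + 13 = 40, so its missing entry is 48 − 40 = 8.
Column 6: 8 + 4 + 17 + 8 + 13 − 1 = 49, so its missing entry is 48 − 49 = -1.
Row 3: -5 + 16 + 14 + 13 − 1 + 3 = 40, so its missing entry is 48 − 40 = 8.
Row 6: 14 + 10 − 1 + 1 + 13 − 4 = 33, so its missing entry is 48 − 33 = 15.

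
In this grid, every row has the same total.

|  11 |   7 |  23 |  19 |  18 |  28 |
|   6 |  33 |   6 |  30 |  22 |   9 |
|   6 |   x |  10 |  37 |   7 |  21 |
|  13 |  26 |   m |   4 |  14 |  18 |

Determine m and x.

Rows 1 and 2 both add up to 106, so every row sums to 106.
Row 4: 13 + 26 + 4 + 14 + 18 = 75, so the missing entry is 106 − 75 = 31.
Row 3: 6 + 10 + 37 + 7 + 21 = 81, so the missing entry is 106 − 81 = 25.

m = 31, x = 25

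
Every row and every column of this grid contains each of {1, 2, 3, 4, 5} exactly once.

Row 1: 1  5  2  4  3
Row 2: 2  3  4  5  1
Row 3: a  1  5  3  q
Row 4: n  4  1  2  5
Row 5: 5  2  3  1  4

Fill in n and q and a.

For row 3, column 5: column 5 already has {1, 3, 4, 5}; that leaves 2.
For row 3, column 1: row 3 already has {1, 2, 3, 5}; that leaves 4.
For row 4, column 1: row 4 already has {1, 2, 4, 5}; that leaves 3.

n = 3, q = 2, a = 4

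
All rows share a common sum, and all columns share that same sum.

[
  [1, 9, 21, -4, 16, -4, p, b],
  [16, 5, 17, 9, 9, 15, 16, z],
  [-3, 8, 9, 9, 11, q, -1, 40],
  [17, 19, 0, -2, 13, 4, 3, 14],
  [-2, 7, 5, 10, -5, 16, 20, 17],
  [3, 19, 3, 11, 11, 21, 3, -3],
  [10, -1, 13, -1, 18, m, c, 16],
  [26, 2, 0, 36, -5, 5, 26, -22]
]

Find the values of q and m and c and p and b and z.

q = -5, m = 16, c = -3, p = 4, b = 25, z = -19

Rows 4 and 5 both sum to 68, so that's the common total.
The known cells in row 2 total 87, leaving 68 − 87 = -19 for the blank.
The known cells in column 8 total 43, leaving 68 − 43 = 25 for the blank.
The known cells in row 1 total 64, leaving 68 − 64 = 4 for the blank.
The known cells in column 7 total 71, leaving 68 − 71 = -3 for the blank.
The known cells in row 7 total 52, leaving 68 − 52 = 16 for the blank.
The known cells in row 3 total 73, leaving 68 − 73 = -5 for the blank.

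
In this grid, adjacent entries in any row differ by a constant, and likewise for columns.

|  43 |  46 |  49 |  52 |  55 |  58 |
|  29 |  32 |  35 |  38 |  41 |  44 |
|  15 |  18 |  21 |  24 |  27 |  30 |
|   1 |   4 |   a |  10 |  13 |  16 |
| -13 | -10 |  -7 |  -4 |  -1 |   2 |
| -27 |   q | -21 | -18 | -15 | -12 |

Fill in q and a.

q = -24, a = 7

Along each row the entries change by 3 per step; down each column they change by -14.
Row 6: from -27 at column 1, stepping by 3 to column 2 gives -24.
Row 4: from 1 at column 1, stepping by 3 to column 3 gives 7.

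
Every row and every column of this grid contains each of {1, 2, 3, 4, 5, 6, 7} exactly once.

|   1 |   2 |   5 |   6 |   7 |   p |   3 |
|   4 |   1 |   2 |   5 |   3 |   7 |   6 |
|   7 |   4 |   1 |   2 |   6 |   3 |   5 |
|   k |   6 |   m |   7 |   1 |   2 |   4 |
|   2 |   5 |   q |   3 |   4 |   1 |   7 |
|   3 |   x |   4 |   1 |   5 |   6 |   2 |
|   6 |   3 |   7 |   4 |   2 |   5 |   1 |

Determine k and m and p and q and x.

Cell (6,2): row 6 already has {1, 2, 3, 4, 5, 6} → 7.
Cell (5,3): row 5 already has {1, 2, 3, 4, 5, 7} → 6.
For row 4, column 1: column 1 already has {1, 2, 3, 4, 6, 7}; that leaves 5.
At (row 1, col 6): row 1 already has {1, 2, 3, 5, 6, 7}, so the value is 4.
At (row 4, col 3): row 4 already has {1, 2, 4, 5, 6, 7}, so the value is 3.

k = 5, m = 3, p = 4, q = 6, x = 7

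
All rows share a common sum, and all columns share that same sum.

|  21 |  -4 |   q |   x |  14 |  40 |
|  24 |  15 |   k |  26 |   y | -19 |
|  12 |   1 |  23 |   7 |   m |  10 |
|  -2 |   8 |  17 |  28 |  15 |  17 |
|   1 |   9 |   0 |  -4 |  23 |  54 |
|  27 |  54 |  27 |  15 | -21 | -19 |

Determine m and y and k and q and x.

m = 30, y = 22, k = 15, q = 1, x = 11

Rows 4 and 5 both sum to 83, so that's the common total.
Row 3: 12 + 1 + 23 + 7 + 10 = 53, so its missing entry is 83 − 53 = 30.
Column 4: 26 + 7 + 28 − 4 + 15 = 72, so its missing entry is 83 − 72 = 11.
Column 5: 14 + 30 + 15 + 23 − 21 = 61, so its missing entry is 83 − 61 = 22.
Row 2: 24 + 15 + 26 + 22 − 19 = 68, so its missing entry is 83 − 68 = 15.
Row 1: 21 − 4 + 11 + 14 + 40 = 82, so its missing entry is 83 − 82 = 1.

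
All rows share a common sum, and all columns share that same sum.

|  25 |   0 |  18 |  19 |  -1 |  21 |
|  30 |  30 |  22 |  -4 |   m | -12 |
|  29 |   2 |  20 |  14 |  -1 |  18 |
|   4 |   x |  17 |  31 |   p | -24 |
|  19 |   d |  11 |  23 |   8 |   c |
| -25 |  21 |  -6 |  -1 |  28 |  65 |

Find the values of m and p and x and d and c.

m = 16, p = 32, x = 22, d = 7, c = 14

Rows 1 and 3 both sum to 82, so that's the common total.
Row 2 has 30 + 30 + 22 − 4 − 12 = 66; the blank must be 82 − 66 = 16.
Column 5 has -1 + 16 − 1 + 8 + 28 = 50; the blank must be 82 − 50 = 32.
Row 4 has 4 + 17 + 31 + 32 − 24 = 60; the blank must be 82 − 60 = 22.
Column 6 has 21 − 12 + 18 − 24 + 65 = 68; the blank must be 82 − 68 = 14.
Row 5 has 19 + 11 + 23 + 8 + 14 = 75; the blank must be 82 − 75 = 7.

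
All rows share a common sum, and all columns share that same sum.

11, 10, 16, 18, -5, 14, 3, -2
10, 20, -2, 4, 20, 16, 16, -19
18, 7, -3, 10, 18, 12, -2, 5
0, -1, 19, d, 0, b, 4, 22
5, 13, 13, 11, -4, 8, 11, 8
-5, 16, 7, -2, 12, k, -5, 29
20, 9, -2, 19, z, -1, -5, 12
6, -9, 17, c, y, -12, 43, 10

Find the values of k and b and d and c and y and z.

k = 13, b = 15, d = 6, c = -1, y = 11, z = 13

Rows 1 and 2 both sum to 65, so that's the common total.
Row 6 has -5 + 16 + 7 − 2 + 12 − 5 + 29 = 52; the blank must be 65 − 52 = 13.
Row 7 has 20 + 9 − 2 + 19 − 1 − 5 + 12 = 52; the blank must be 65 − 52 = 13.
Column 5 has -5 + 20 + 18 + 0 − 4 + 12 + 13 = 54; the blank must be 65 − 54 = 11.
Row 8 has 6 − 9 + 17 + 11 − 12 + 43 + 10 = 66; the blank must be 65 − 66 = -1.
Column 4 has 18 + 4 + 10 + 11 − 2 + 19 − 1 = 59; the blank must be 65 − 59 = 6.
Row 4 has 0 − 1 + 19 + 6 + 0 + 4 + 22 = 50; the blank must be 65 − 50 = 15.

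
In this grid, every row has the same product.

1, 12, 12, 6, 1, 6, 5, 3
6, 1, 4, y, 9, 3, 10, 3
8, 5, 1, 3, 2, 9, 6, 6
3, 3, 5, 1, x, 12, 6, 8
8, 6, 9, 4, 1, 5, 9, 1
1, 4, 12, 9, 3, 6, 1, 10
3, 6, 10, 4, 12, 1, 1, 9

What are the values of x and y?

x = 3, y = 4

Rows 1 and 7 each multiply to 77760, so every row has product 77760.
Row 4: 3×3×5×1×12×6×8 = 25920, so the missing entry is 77760 ÷ 25920 = 3.
Row 2: 6×1×4×9×3×10×3 = 19440, so the missing entry is 77760 ÷ 19440 = 4.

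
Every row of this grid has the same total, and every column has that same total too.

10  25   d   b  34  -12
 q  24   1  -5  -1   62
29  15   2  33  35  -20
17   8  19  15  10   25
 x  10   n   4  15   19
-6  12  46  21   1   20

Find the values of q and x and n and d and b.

Rows 3 and 4 both sum to 94, so that's the common total.
The known cells in column 4 total 68, leaving 94 − 68 = 26 for the blank.
The known cells in row 1 total 83, leaving 94 − 83 = 11 for the blank.
The known cells in column 3 total 79, leaving 94 − 79 = 15 for the blank.
The known cells in row 5 total 63, leaving 94 − 63 = 31 for the blank.
The known cells in row 2 total 81, leaving 94 − 81 = 13 for the blank.

q = 13, x = 31, n = 15, d = 11, b = 26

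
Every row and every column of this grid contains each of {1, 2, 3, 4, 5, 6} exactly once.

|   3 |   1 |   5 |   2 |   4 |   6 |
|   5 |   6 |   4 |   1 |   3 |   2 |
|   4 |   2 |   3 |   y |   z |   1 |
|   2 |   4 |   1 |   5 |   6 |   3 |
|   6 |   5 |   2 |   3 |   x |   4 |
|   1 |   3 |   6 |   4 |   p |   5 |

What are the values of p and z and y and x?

p = 2, z = 5, y = 6, x = 1

Cell (3,4): column 4 already has {1, 2, 3, 4, 5} → 6.
Cell (3,5): row 3 already has {1, 2, 3, 4, 6} → 5.
Cell (6,5): row 6 already has {1, 3, 4, 5, 6} → 2.
Cell (5,5): row 5 already has {2, 3, 4, 5, 6} → 1.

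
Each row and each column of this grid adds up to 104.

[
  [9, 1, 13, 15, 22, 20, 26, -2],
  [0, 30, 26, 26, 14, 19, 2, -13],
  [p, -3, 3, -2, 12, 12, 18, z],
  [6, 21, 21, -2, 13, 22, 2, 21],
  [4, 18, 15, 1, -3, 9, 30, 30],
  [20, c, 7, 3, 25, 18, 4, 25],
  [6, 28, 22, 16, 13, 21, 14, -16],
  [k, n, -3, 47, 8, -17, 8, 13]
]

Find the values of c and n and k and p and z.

c = 2, n = 7, k = 41, p = 18, z = 46

Column 8: -2 − 13 + 21 + 30 + 25 − 16 + 13 = 58, so its missing entry is 104 − 58 = 46.
Row 3: -3 + 3 − 2 + 12 + 12 + 18 + 46 = 86, so its missing entry is 104 − 86 = 18.
Column 1: 9 + 0 + 18 + 6 + 4 + 20 + 6 = 63, so its missing entry is 104 − 63 = 41.
Row 8: 41 − 3 + 47 + 8 − 17 + 8 + 13 = 97, so its missing entry is 104 − 97 = 7.
Row 6: 20 + 7 + 3 + 25 + 18 + 4 + 25 = 102, so its missing entry is 104 − 102 = 2.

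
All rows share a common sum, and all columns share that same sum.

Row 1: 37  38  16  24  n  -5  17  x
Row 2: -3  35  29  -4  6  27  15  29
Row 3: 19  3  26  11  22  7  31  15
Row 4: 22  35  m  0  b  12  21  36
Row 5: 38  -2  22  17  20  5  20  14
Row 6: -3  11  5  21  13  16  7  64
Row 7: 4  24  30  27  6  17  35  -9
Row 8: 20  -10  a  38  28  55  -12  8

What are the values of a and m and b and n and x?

a = 7, m = -1, b = 9, n = 30, x = -23

Rows 2 and 3 both sum to 134, so that's the common total.
The known cells in column 8 total 157, leaving 134 − 157 = -23 for the blank.
The known cells in row 1 total 104, leaving 134 − 104 = 30 for the blank.
The known cells in column 5 total 125, leaving 134 − 125 = 9 for the blank.
The known cells in row 8 total 127, leaving 134 − 127 = 7 for the blank.
The known cells in row 4 total 135, leaving 134 − 135 = -1 for the blank.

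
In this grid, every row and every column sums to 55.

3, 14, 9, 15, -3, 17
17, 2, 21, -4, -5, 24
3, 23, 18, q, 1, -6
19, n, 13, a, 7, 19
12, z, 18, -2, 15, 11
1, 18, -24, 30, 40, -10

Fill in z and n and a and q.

z = 1, n = -3, a = 0, q = 16

Row 3 has 3 + 23 + 18 + 1 − 6 = 39; the blank must be 55 − 39 = 16.
Column 4 has 15 − 4 + 16 − 2 + 30 = 55; the blank must be 55 − 55 = 0.
Row 4 has 19 + 13 + 0 + 7 + 19 = 58; the blank must be 55 − 58 = -3.
Row 5 has 12 + 18 − 2 + 15 + 11 = 54; the blank must be 55 − 54 = 1.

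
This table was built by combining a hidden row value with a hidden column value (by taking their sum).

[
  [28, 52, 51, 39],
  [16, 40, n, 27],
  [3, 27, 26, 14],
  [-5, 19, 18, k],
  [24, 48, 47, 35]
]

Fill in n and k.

n = 39, k = 6

The difference between any two rows is the same in every column — this is an addition table with the headers hidden.
Row 2 minus row 1 is 16 − 28 = -12, so its entry in column 3 is 51 + (-12) = 39.
Row 4 minus row 1 is -5 − 28 = -33, so its entry in column 4 is 39 + (-33) = 6.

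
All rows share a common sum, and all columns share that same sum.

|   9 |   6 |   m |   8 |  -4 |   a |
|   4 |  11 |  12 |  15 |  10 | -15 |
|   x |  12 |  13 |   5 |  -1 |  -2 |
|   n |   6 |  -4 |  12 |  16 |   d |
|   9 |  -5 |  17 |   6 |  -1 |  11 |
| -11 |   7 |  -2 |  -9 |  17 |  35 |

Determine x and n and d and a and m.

Rows 2 and 5 both sum to 37, so that's the common total.
The known cells in row 3 total 27, leaving 37 − 27 = 10 for the blank.
The known cells in column 1 total 21, leaving 37 − 21 = 16 for the blank.
The known cells in column 3 total 36, leaving 37 − 36 = 1 for the blank.
The known cells in row 1 total 20, leaving 37 − 20 = 17 for the blank.
The known cells in row 4 total 46, leaving 37 − 46 = -9 for the blank.

x = 10, n = 16, d = -9, a = 17, m = 1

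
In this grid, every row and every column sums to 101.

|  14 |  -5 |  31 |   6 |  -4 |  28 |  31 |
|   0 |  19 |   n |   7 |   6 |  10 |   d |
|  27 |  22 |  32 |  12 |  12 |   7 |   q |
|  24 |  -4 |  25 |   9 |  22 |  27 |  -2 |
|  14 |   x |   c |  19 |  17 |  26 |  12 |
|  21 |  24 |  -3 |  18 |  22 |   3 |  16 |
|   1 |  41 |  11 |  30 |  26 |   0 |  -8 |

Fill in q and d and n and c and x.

q = -11, d = 63, n = -4, c = 9, x = 4

Row 3 has 27 + 22 + 32 + 12 + 12 + 7 = 112; the blank must be 101 − 112 = -11.
Column 7 has 31 − 11 − 2 + 12 + 16 − 8 = 38; the blank must be 101 − 38 = 63.
Row 2 has 0 + 19 + 7 + 6 + 10 + 63 = 105; the blank must be 101 − 105 = -4.
Column 3 has 31 − 4 + 32 + 25 − 3 + 11 = 92; the blank must be 101 − 92 = 9.
Row 5 has 14 + 9 + 19 + 17 + 26 + 12 = 97; the blank must be 101 − 97 = 4.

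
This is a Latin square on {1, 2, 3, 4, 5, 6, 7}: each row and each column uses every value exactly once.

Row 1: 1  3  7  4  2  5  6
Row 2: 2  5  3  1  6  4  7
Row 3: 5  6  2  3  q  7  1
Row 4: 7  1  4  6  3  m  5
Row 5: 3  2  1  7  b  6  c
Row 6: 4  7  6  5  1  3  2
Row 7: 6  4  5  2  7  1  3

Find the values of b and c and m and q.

b = 5, c = 4, m = 2, q = 4

For row 3, column 5: row 3 already has {1, 2, 3, 5, 6, 7}; that leaves 4.
At (row 5, col 5): column 5 already has {1, 2, 3, 4, 6, 7}, so the value is 5.
At (row 5, col 7): row 5 already has {1, 2, 3, 5, 6, 7}, so the value is 4.
For row 4, column 6: row 4 already has {1, 3, 4, 5, 6, 7}; that leaves 2.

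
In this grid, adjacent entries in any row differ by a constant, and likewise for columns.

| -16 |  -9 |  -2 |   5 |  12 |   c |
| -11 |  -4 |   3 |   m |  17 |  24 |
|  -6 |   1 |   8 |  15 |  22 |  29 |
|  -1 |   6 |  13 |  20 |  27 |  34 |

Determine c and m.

c = 19, m = 10

Along each row the entries change by 7 per step; down each column they change by 5.
Row 1: from -16 at column 1, stepping by 7 to column 6 gives 19.
Row 2: from -11 at column 1, stepping by 7 to column 4 gives 10.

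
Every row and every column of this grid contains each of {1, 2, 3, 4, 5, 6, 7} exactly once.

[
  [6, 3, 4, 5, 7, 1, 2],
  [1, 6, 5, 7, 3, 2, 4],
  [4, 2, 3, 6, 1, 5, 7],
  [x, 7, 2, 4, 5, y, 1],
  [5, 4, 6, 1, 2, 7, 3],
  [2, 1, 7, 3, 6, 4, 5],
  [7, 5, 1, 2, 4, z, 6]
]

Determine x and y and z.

x = 3, y = 6, z = 3

For row 7, column 6: row 7 already has {1, 2, 4, 5, 6, 7}; that leaves 3.
For row 4, column 6: column 6 already has {1, 2, 3, 4, 5, 7}; that leaves 6.
For row 4, column 1: row 4 already has {1, 2, 4, 5, 6, 7}; that leaves 3.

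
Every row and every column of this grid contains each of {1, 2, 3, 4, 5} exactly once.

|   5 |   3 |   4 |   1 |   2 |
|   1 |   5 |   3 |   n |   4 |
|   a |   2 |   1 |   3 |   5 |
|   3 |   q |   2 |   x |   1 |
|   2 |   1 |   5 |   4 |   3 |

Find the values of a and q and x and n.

Cell (4,2): column 2 already has {1, 2, 3, 5} → 4.
Cell (2,4): row 2 already has {1, 3, 4, 5} → 2.
Cell (4,4): row 4 already has {1, 2, 3, 4} → 5.
For row 3, column 1: row 3 already has {1, 2, 3, 5}; that leaves 4.

a = 4, q = 4, x = 5, n = 2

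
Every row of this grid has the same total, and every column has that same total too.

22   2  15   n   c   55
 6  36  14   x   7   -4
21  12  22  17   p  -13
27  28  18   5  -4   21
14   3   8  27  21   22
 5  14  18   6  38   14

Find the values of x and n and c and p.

Rows 4 and 5 both sum to 95, so that's the common total.
The known cells in row 3 total 59, leaving 95 − 59 = 36 for the blank.
The known cells in row 2 total 59, leaving 95 − 59 = 36 for the blank.
The known cells in column 4 total 91, leaving 95 − 91 = 4 for the blank.
The known cells in row 1 total 98, leaving 95 − 98 = -3 for the blank.

x = 36, n = 4, c = -3, p = 36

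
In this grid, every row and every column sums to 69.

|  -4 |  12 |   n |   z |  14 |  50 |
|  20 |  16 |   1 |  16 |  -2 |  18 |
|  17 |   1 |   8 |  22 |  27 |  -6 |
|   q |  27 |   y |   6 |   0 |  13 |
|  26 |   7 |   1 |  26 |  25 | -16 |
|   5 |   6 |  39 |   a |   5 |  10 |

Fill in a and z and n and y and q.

Column 1: -4 + 20 + 17 + 26 + 5 = 64, so its missing entry is 69 − 64 = 5.
Row 6: 5 + 6 + 39 + 5 + 10 = 65, so its missing entry is 69 − 65 = 4.
Column 4: 16 + 22 + 6 + 26 + 4 = 74, so its missing entry is 69 − 74 = -5.
Row 1: -4 + 12 − 5 + 14 + 50 = 67, so its missing entry is 69 − 67 = 2.
Row 4: 5 + 27 + 6 + 0 + 13 = 51, so its missing entry is 69 − 51 = 18.

a = 4, z = -5, n = 2, y = 18, q = 5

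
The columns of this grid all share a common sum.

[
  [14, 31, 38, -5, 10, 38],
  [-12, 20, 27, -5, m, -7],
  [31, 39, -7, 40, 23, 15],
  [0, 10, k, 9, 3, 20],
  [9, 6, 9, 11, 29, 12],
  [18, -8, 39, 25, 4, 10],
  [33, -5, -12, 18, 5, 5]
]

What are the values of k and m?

k = -1, m = 19

The complete columns each total 93.
Column 3 is missing 93 − 94 = -1 (since 38 + 27 − 7 + 9 + 39 − 12 = 94).
Column 5 is missing 93 − 74 = 19 (since 10 + 23 + 3 + 29 + 4 + 5 = 74).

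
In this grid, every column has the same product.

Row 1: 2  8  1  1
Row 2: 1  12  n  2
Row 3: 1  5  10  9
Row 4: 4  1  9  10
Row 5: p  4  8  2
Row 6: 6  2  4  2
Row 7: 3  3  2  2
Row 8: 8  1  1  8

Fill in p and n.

p = 10, n = 2

Columns 2 and 4 each multiply to 11520, so every column has product 11520.
Column 1: 2×1×1×4×6×3×8 = 1152, so the missing entry is 11520 ÷ 1152 = 10.
Column 3: 1×10×9×8×4×2×1 = 5760, so the missing entry is 11520 ÷ 5760 = 2.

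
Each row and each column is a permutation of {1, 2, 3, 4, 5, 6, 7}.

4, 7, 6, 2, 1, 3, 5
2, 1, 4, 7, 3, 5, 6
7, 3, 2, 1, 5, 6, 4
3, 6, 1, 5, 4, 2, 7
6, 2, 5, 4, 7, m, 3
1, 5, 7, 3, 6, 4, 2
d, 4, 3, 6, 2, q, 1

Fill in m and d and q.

m = 1, d = 5, q = 7

For row 5, column 6: row 5 already has {2, 3, 4, 5, 6, 7}; that leaves 1.
At (row 7, col 6): column 6 already has {1, 2, 3, 4, 5, 6}, so the value is 7.
Cell (7,1): row 7 already has {1, 2, 3, 4, 6, 7} → 5.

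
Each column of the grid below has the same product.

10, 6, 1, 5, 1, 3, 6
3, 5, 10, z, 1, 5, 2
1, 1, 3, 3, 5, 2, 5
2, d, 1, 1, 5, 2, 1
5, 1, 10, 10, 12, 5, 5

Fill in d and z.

Columns 1 and 3 each multiply to 300, so every column has product 300.
Column 2: 6×5×1×1 = 30, so the missing entry is 300 ÷ 30 = 10.
Column 4: 5×3×1×10 = 150, so the missing entry is 300 ÷ 150 = 2.

d = 10, z = 2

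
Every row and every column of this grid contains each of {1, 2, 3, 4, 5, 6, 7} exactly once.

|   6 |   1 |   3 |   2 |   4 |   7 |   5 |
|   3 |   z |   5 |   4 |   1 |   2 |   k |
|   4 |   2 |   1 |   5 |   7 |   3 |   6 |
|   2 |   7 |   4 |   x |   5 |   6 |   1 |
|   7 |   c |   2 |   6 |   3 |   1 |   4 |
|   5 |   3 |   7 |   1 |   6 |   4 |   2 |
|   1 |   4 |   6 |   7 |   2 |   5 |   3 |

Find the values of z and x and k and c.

z = 6, x = 3, k = 7, c = 5

Cell (2,7): column 7 already has {1, 2, 3, 4, 5, 6} → 7.
At (row 2, col 2): row 2 already has {1, 2, 3, 4, 5, 7}, so the value is 6.
Cell (4,4): row 4 already has {1, 2, 4, 5, 6, 7} → 3.
At (row 5, col 2): row 5 already has {1, 2, 3, 4, 6, 7}, so the value is 5.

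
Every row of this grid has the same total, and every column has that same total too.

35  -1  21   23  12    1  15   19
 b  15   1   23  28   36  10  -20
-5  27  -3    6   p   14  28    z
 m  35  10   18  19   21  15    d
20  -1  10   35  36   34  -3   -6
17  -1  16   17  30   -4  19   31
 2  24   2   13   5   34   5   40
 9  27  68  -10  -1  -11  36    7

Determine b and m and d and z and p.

b = 32, m = 15, d = -8, z = 62, p = -4

Rows 1 and 5 both sum to 125, so that's the common total.
Column 5 has 12 + 28 + 19 + 36 + 30 + 5 − 1 = 129; the blank must be 125 − 129 = -4.
Row 3 has -5 + 27 − 3 + 6 − 4 + 14 + 28 = 63; the blank must be 125 − 63 = 62.
Column 8 has 19 − 20 + 62 − 6 + 31 + 40 + 7 = 133; the blank must be 125 − 133 = -8.
Row 4 has 35 + 10 + 18 + 19 + 21 + 15 − 8 = 110; the blank must be 125 − 110 = 15.
Row 2 has 15 + 1 + 23 + 28 + 36 + 10 − 20 = 93; the blank must be 125 − 93 = 32.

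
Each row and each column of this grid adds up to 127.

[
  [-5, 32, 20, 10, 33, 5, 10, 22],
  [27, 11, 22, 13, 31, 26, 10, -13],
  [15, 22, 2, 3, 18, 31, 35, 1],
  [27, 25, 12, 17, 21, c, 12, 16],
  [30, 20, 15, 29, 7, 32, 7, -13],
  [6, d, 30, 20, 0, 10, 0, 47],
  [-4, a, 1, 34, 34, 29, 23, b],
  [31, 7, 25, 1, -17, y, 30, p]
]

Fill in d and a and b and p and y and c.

Row 6: 6 + 30 + 20 + 0 + 10 + 0 + 47 = 113, so its missing entry is 127 − 113 = 14.
Column 2: 32 + 11 + 22 + 25 + 20 + 14 + 7 = 131, so its missing entry is 127 − 131 = -4.
Row 7: -4 − 4 + 1 + 34 + 34 + 29 + 23 = 113, so its missing entry is 127 − 113 = 14.
Column 8: 22 − 13 + 1 + 16 − 13 + 47 + 14 = 74, so its missing entry is 127 − 74 = 53.
Row 8: 31 + 7 + 25 + 1 − 17 + 30 + 53 = 130, so its missing entry is 127 − 130 = -3.
Row 4: 27 + 25 + 12 + 17 + 21 + 12 + 16 = 130, so its missing entry is 127 − 130 = -3.

d = 14, a = -4, b = 14, p = 53, y = -3, c = -3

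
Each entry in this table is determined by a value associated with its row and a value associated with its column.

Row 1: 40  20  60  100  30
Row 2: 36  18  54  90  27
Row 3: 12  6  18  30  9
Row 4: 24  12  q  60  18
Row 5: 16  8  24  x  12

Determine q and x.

q = 36, x = 40

Each row is a constant multiple of every other row — this is a multiplication table with the headers hidden.
Row 4 is 18/30 = 3/5 times row 1, so its entry in column 3 is 60 × 3/5 = 36.
Row 5 is 12/30 = 2/5 times row 1, so its entry in column 4 is 100 × 2/5 = 40.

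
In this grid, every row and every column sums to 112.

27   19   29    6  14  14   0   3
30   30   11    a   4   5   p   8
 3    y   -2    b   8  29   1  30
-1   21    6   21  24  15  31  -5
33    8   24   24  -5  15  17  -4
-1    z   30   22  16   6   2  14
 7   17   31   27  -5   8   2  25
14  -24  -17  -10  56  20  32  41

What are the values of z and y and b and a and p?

Row 6: -1 + 30 + 22 + 16 + 6 + 2 + 14 = 89, so its missing entry is 112 − 89 = 23.
Column 2: 19 + 30 + 21 + 8 + 23 + 17 − 24 = 94, so its missing entry is 112 − 94 = 18.
Row 3: 3 + 18 − 2 + 8 + 29 + 1 + 30 = 87, so its missing entry is 112 − 87 = 25.
Column 7: 0 + 1 + 31 + 17 + 2 + 2 + 32 = 85, so its missing entry is 112 − 85 = 27.
Row 2: 30 + 30 + 11 + 4 + 5 + 27 + 8 = 115, so its missing entry is 112 − 115 = -3.

z = 23, y = 18, b = 25, a = -3, p = 27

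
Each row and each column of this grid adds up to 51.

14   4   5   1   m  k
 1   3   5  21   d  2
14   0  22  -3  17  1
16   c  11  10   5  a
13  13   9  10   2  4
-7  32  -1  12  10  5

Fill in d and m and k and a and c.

d = 19, m = -2, k = 29, a = 10, c = -1

The known cells in column 2 total 52, leaving 51 − 52 = -1 for the blank.
The known cells in row 2 total 32, leaving 51 − 32 = 19 for the blank.
The known cells in column 5 total 53, leaving 51 − 53 = -2 for the blank.
The known cells in row 1 total 22, leaving 51 − 22 = 29 for the blank.
The known cells in row 4 total 41, leaving 51 − 41 = 10 for the blank.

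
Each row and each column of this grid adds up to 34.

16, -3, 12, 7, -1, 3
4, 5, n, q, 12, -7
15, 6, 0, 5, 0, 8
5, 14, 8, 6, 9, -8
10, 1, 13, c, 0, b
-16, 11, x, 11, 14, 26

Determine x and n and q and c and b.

x = -12, n = 13, q = 7, c = -2, b = 12

The known cells in column 6 total 22, leaving 34 − 22 = 12 for the blank.
The known cells in row 5 total 36, leaving 34 − 36 = -2 for the blank.
The known cells in column 4 total 27, leaving 34 − 27 = 7 for the blank.
The known cells in row 2 total 21, leaving 34 − 21 = 13 for the blank.
The known cells in row 6 total 46, leaving 34 − 46 = -12 for the blank.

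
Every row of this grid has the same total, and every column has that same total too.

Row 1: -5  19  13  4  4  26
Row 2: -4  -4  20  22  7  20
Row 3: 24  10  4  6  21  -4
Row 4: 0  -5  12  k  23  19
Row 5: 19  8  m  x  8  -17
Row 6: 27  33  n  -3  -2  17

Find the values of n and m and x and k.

Rows 1 and 2 both sum to 61, so that's the common total.
Row 4 has 0 − 5 + 12 + 23 + 19 = 49; the blank must be 61 − 49 = 12.
Column 4 has 4 + 22 + 6 + 12 − 3 = 41; the blank must be 61 − 41 = 20.
Row 5 has 19 + 8 + 20 + 8 − 17 = 38; the blank must be 61 − 38 = 23.
Row 6 has 27 + 33 − 3 − 2 + 17 = 72; the blank must be 61 − 72 = -11.

n = -11, m = 23, x = 20, k = 12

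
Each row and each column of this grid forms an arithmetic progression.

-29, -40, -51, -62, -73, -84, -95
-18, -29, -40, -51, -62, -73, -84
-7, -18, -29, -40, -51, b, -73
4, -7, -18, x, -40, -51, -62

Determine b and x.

b = -62, x = -29

Along each row the entries change by -11 per step; down each column they change by 11.
Row 3: from -7 at column 1, stepping by -11 to column 6 gives -62.
Row 4: from 4 at column 1, stepping by -11 to column 4 gives -29.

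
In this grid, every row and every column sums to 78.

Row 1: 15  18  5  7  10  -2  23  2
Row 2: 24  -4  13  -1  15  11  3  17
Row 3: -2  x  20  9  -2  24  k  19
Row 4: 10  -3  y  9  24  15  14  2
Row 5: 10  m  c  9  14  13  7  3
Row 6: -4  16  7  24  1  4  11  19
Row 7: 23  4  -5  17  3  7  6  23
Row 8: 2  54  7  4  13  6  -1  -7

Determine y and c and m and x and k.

Column 7: 23 + 3 + 14 + 7 + 11 + 6 − 1 = 63, so its missing entry is 78 − 63 = 15.
Row 3: -2 + 20 + 9 − 2 + 24 + 15 + 19 = 83, so its missing entry is 78 − 83 = -5.
Row 4: 10 − 3 + 9 + 24 + 15 + 14 + 2 = 71, so its missing entry is 78 − 71 = 7.
Column 3: 5 + 13 + 20 + 7 + 7 − 5 + 7 = 54, so its missing entry is 78 − 54 = 24.
Row 5: 10 + 24 + 9 + 14 + 13 + 7 + 3 = 80, so its missing entry is 78 − 80 = -2.

y = 7, c = 24, m = -2, x = -5, k = 15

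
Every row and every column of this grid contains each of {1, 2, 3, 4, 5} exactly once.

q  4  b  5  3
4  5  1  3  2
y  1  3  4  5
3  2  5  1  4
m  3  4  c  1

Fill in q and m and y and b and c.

q = 1, m = 5, y = 2, b = 2, c = 2

For row 5, column 4: column 4 already has {1, 3, 4, 5}; that leaves 2.
For row 5, column 1: row 5 already has {1, 2, 3, 4}; that leaves 5.
Cell (3,1): row 3 already has {1, 3, 4, 5} → 2.
At (row 1, col 1): column 1 already has {2, 3, 4, 5}, so the value is 1.
At (row 1, col 3): row 1 already has {1, 3, 4, 5}, so the value is 2.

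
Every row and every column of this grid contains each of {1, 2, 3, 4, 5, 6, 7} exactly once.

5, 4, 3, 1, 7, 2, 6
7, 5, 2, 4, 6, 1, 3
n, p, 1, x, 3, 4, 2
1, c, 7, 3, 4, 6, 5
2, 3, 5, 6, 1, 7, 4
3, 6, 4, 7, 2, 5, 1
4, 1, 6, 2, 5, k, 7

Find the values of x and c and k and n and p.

For row 7, column 6: row 7 already has {1, 2, 4, 5, 6, 7}; that leaves 3.
Cell (4,2): row 4 already has {1, 3, 4, 5, 6, 7} → 2.
At (row 3, col 2): column 2 already has {1, 2, 3, 4, 5, 6}, so the value is 7.
For row 3, column 1: column 1 already has {1, 2, 3, 4, 5, 7}; that leaves 6.
Cell (3,4): row 3 already has {1, 2, 3, 4, 6, 7} → 5.

x = 5, c = 2, k = 3, n = 6, p = 7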